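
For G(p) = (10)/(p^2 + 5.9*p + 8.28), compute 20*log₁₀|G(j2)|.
Substitute p = j*2: G(j2) = 0.271645 - 0.748929j.
|G(j2)| = sqrt(Re² + Im²) = 0.7967.
20*log₁₀(0.7967) = -1.97 dB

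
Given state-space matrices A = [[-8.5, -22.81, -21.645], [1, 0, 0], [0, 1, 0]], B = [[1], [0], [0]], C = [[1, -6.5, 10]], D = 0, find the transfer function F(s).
F(s) = C(sI - A)⁻¹B + D.
Characteristic polynomial det(sI - A) = s^3 + 8.5*s^2 + 22.81*s + 21.645.
Numerator from C·adj(sI-A)·B + D·det(sI-A) = s^2 - 6.5*s + 10.
F(s) = (s^2 - 6.5*s + 10)/(s^3 + 8.5*s^2 + 22.81*s + 21.645)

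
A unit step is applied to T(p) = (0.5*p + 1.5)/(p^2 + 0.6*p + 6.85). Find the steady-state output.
FVT: lim_{t→∞} y(t) = lim_{p→0} p*Y(p) where Y(p) = T(p)/p.
= lim_{p→0} T(p) = T(0) = num(0)/den(0) = 1.5/6.85 = 0.219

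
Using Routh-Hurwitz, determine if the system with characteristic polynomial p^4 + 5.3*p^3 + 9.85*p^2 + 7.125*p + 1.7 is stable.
Routh array:
p^4: [1, 9.85, 1.7]; p^3: [5.3, 7.125]; p^2: [8.50566, 1.7]; p^1: [6.06571]; p^0: [1.7]
First column: [1, 5.3, 8.50566, 6.06571, 1.7]. Sign changes = 0.
Yes, stable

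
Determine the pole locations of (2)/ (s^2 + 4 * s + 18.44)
Set denominator = 0: s^2 + 4*s + 18.44 = 0 → Poles: -2 + 3.8j, -2 - 3.8j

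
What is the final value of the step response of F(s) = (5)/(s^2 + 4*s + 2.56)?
FVT: lim_{t→∞} y(t) = lim_{s→0} s*Y(s) where Y(s) = F(s)/s.
= lim_{s→0} F(s) = F(0) = num(0)/den(0) = 5/2.56 = 1.953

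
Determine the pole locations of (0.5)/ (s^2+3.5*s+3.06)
Set denominator = 0: s^2 + 3.5*s + 3.06 = (s + 1.8)(s + 1.7) = 0 → Poles: -1.7, -1.8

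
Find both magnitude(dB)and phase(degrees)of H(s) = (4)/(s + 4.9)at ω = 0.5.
Substitute s = j*0.5: H(j0.5) = 0.807914 - 0.0824402j.
|H| = 20*log₁₀(sqrt(Re²+Im²)) = -1.81 dB.
∠H = atan2(Im, Re) = -5.83°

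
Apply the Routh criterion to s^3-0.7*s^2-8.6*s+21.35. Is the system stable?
Routh array:
s^3: [1, -8.6]; s^2: [-0.7, 21.35]; s^1: [21.9]; s^0: [21.35]
First column: [1, -0.7, 21.9, 21.35]. Sign changes = 2.
No, unstable (2 RHP root(s))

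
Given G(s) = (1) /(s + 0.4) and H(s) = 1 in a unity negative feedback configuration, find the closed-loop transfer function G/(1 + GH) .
Closed-loop T = G/(1+GH).
Numerator: G_num * H_den = 1.
Denominator: G_den * H_den + G_num * H_num = (s + 0.4) + (1) = s + 1.4.
T(s) = (1)/(s + 1.4)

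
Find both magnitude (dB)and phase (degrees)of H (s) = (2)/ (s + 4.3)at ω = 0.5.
Substitute s = j*0.5: H(j0.5) = 0.458911 - 0.0533618j.
|H| = 20*log₁₀(sqrt(Re²+Im²)) = -6.71 dB.
∠H = atan2(Im, Re) = -6.63°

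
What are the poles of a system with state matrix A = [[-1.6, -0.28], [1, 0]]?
Eigenvalues solve det(λI - A) = 0.
Characteristic polynomial: λ^2 + 1.6*λ + 0.28 = 0.
Factor: (λ + 0.2)(λ + 1.4) = 0.
Roots: -0.2, -1.4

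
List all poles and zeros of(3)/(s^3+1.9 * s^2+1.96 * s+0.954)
Set denominator = 0: s^3 + 1.9*s^2 + 1.96*s + 0.954 = (s + 0.9)(s^2 + s + 1.06) = 0 → Poles: -0.5 + 0.9j, -0.5 - 0.9j, -0.9
Numerator is a nonzero constant (3) → Zeros: none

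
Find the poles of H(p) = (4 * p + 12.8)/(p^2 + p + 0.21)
Set denominator = 0: p^2 + p + 0.21 = (p + 0.3)(p + 0.7) = 0 → Poles: -0.3, -0.7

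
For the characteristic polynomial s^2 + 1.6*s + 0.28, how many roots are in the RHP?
s^2 + 1.6*s + 0.28 = (s + 0.2)(s + 1.4). Poles: -0.2, -1.4. RHP poles (Re>0): 0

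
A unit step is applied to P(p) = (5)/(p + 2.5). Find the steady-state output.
FVT: lim_{t→∞} y(t) = lim_{p→0} p*Y(p) where Y(p) = P(p)/p.
= lim_{p→0} P(p) = P(0) = num(0)/den(0) = 5/2.5 = 2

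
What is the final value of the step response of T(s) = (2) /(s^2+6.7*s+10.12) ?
FVT: lim_{t→∞} y(t) = lim_{s→0} s*Y(s) where Y(s) = T(s)/s.
= lim_{s→0} T(s) = T(0) = num(0)/den(0) = 2/10.12 = 0.1976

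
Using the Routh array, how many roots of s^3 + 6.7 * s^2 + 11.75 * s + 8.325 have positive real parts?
Routh array:
s^3: [1, 11.75]; s^2: [6.7, 8.325]; s^1: [10.5075]; s^0: [8.325]
First column: [1, 6.7, 10.5075, 8.325]. Sign changes = RHP roots = 0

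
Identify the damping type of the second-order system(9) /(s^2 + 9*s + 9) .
Standard form: ωn²/(s²+2ζωn·s+ωn²) gives ωn=3, ζ=1.5.
Overdamped (ζ = 1.5 > 1)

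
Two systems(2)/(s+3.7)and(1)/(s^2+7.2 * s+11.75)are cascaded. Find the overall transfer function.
Series: H = H₁ · H₂ = (n₁·n₂)/(d₁·d₂).
Num: n₁·n₂ = 2. Den: d₁·d₂ = s^3 + 10.9*s^2 + 38.39*s + 43.475.
H(s) = (2)/(s^3 + 10.9*s^2 + 38.39*s + 43.475)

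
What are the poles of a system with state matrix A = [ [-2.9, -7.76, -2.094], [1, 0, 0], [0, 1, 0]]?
Eigenvalues solve det(λI - A) = 0.
Characteristic polynomial: λ^3 + 2.9*λ^2 + 7.76*λ + 2.094 = 0.
Factor: (λ + 0.3)(λ^2 + 2.6*λ + 6.98) = 0.
Roots: -0.3, -1.3 + 2.3j, -1.3 - 2.3j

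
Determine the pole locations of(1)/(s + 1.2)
Set denominator = 0: s + 1.2 = 0 → Poles: -1.2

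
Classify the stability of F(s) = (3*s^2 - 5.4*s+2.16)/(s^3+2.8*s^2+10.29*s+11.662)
Denominator: s^3 + 2.8*s^2 + 10.29*s + 11.662 = (s + 1.4)(s^2 + 1.4*s + 8.33). Poles: -0.7 + 2.8j, -0.7 - 2.8j, -1.4. Stable (all poles in LHP)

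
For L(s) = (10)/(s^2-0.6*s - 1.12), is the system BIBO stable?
Denominator: s^2 - 0.6*s - 1.12 = (s - 1.4)(s + 0.8). Poles: -0.8, 1.4. All Re(p)<0: No (unstable)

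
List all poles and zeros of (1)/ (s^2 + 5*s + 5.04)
Set denominator = 0: s^2 + 5*s + 5.04 = (s + 3.6)(s + 1.4) = 0 → Poles: -1.4, -3.6
Numerator is a nonzero constant (1) → Zeros: none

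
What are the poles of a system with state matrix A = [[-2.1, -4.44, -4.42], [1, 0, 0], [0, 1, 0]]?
Eigenvalues solve det(λI - A) = 0.
Characteristic polynomial: λ^3 + 2.1*λ^2 + 4.44*λ + 4.42 = 0.
Factor: (λ + 1.3)(λ^2 + 0.8*λ + 3.4) = 0.
Roots: -0.4 + 1.8j, -0.4 - 1.8j, -1.3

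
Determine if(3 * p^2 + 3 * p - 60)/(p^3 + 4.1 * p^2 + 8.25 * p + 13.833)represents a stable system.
Denominator: p^3 + 4.1*p^2 + 8.25*p + 13.833 = (p + 2.9)(p^2 + 1.2*p + 4.77). Poles: -0.6 + 2.1j, -0.6 - 2.1j, -2.9. All Re(p)<0: Yes (stable)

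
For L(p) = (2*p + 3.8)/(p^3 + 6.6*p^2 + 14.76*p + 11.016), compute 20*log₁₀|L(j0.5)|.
Substitute p = j*0.5: L(j0.5) = 0.305263 - 0.129691j.
|L(j0.5)| = sqrt(Re² + Im²) = 0.3317.
20*log₁₀(0.3317) = -9.59 dB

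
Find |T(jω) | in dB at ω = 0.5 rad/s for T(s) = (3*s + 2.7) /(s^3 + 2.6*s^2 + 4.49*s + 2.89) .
Substitute s = j*0.5: T(j0.5) = 0.970143 - 0.248528j.
|T(j0.5)| = sqrt(Re² + Im²) = 1.001.
20*log₁₀(1.001) = 0.01 dB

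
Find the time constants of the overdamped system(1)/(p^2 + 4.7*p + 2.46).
Overdamped: real poles at -4.1, -0.6. τ = -1/pole → τ₁ = 0.2439, τ₂ = 1.667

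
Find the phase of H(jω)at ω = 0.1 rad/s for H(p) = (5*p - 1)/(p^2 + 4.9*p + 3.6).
Substitute p = j*0.1: H(j0.1) = -0.254795 + 0.174053j.
∠H(j0.1) = atan2(Im, Re) = atan2(0.174053, -0.254795) = 145.66°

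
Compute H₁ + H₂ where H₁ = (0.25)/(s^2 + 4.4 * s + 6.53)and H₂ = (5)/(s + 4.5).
Parallel: H = H₁ + H₂ = (n₁·d₂ + n₂·d₁)/(d₁·d₂).
n₁·d₂ = 0.25*s + 1.125. n₂·d₁ = 5*s^2 + 22*s + 32.65. Sum = 5*s^2 + 22.25*s + 33.775. d₁·d₂ = s^3 + 8.9*s^2 + 26.33*s + 29.385.
H(s) = (5*s^2 + 22.25*s + 33.775)/(s^3 + 8.9*s^2 + 26.33*s + 29.385)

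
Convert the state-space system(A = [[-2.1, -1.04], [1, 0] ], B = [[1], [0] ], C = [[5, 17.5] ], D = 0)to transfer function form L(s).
L(s) = C(sI - A)⁻¹B + D.
Characteristic polynomial det(sI - A) = s^2 + 2.1*s + 1.04.
Numerator from C·adj(sI-A)·B + D·det(sI-A) = 5*s + 17.5.
L(s) = (5*s + 17.5)/(s^2 + 2.1*s + 1.04)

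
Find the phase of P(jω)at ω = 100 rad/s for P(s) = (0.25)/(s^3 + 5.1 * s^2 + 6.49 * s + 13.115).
Substitute s = j*100: P(j100) = -1.27301e-08 + 2.49513e-07j.
∠P(j100) = atan2(Im, Re) = atan2(2.49513e-07, -1.27301e-08) = 92.92° (principal value).
Summing the individual angle contributions Σ∠(j100 − zᵢ) − Σ∠(j100 − pₖ) over the 0 zero(s) and 3 pole(s), each followed continuously from ω = 0 (DC phase referenced to (−180°, 180°]), gives -267.08°, i.e. the principal value - 360°. Continuous Bode phase = -267.08°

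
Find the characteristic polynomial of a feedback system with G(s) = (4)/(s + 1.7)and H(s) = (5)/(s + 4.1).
Characteristic poly = G_den * H_den + G_num * H_num = (s^2 + 5.8*s + 6.97) + (20) = s^2 + 5.8*s + 26.97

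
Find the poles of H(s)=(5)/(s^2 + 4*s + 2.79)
Set denominator = 0: s^2 + 4*s + 2.79 = (s + 0.9)(s + 3.1) = 0 → Poles: -0.9, -3.1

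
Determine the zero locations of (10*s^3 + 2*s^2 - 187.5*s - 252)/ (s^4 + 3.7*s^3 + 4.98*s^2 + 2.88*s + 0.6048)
Set numerator = 0: 10*s^3 + 2*s^2 - 187.5*s - 252 = 10*(s + 1.5)(s - 4.8)(s + 3.5) = 0 → Zeros: -1.5, -3.5, 4.8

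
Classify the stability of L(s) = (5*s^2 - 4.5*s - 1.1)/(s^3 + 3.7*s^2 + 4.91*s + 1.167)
Denominator: s^3 + 3.7*s^2 + 4.91*s + 1.167 = (s + 0.3)(s^2 + 3.4*s + 3.89). Poles: -0.3, -1.7 + 1j, -1.7 - 1j. Stable (all poles in LHP)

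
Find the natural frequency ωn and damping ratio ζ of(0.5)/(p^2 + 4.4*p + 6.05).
Underdamped: complex pole -2.2 + 1.1j. ωn = |pole| = 2.46, ζ = -Re(pole)/ωn = 0.8944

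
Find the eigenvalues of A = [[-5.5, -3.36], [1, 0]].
Eigenvalues solve det(λI - A) = 0.
Characteristic polynomial: λ^2 + 5.5*λ + 3.36 = 0.
Factor: (λ + 0.7)(λ + 4.8) = 0.
Roots: -0.7, -4.8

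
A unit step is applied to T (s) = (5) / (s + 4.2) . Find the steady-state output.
FVT: lim_{t→∞} y(t) = lim_{s→0} s*Y(s) where Y(s) = T(s)/s.
= lim_{s→0} T(s) = T(0) = num(0)/den(0) = 5/4.2 = 1.19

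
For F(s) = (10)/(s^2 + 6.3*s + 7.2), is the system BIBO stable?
Denominator: s^2 + 6.3*s + 7.2 = (s + 1.5)(s + 4.8). Poles: -1.5, -4.8. All Re(p)<0: Yes (stable)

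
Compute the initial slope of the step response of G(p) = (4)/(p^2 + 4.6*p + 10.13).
IVT: y'(0⁺) = lim_{p→∞} p²·Y(p) = lim_{p→∞} p·G(p).
deg(num) = 0, deg(den) = 2, relative degree = 2 ≥ 2, so p·G(p) → 0. Initial slope = 0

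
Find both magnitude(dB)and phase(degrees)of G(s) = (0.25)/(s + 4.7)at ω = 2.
Substitute s = j*2: G(j2) = 0.0450364 - 0.0191644j.
|G| = 20*log₁₀(sqrt(Re²+Im²)) = -26.21 dB.
∠G = atan2(Im, Re) = -23.05°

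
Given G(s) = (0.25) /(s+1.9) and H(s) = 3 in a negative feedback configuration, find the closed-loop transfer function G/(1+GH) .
Closed-loop T = G/(1+GH).
Numerator: G_num * H_den = 0.25.
Denominator: G_den * H_den + G_num * H_num = (s + 1.9) + (0.75) = s + 2.65.
T(s) = (0.25)/(s + 2.65)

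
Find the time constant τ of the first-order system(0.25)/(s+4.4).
First-order system: τ = -1/pole. Pole = -4.4. τ = -1/(-4.4) = 0.2273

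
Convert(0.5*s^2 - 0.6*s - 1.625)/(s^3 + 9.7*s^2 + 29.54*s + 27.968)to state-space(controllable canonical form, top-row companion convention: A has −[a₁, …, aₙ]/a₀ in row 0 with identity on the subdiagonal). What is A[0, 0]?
Reachable canonical form for den = s^3 + 9.7*s^2 + 29.54*s + 27.968: top row of A = -[a₁,a₂,...,aₙ]/a₀, ones on the subdiagonal, zeros elsewhere.
A = [[-9.7, -29.54, -27.968], [1, 0, 0], [0, 1, 0]].
A[0,0] = -9.7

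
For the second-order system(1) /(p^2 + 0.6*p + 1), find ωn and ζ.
Standard form: ωn²/(p²+2ζωn·p+ωn²).
const=1=ωn² → ωn=1, p coeff=0.6=2ζωn → ζ=0.3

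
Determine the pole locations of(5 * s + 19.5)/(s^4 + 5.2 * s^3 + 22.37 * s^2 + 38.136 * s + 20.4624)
Set denominator = 0: s^4 + 5.2*s^3 + 22.37*s^2 + 38.136*s + 20.4624 = (s + 1.2)(s + 1.2)(s^2 + 2.8*s + 14.21) = 0 → Poles: -1.2, -1.2, -1.4 + 3.5j, -1.4 - 3.5j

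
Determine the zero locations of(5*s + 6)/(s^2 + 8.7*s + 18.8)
Set numerator = 0: 5*s + 6 = 0 → Zeros: -1.2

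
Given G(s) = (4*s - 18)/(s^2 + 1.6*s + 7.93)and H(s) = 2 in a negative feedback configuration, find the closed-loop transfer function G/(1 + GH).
Closed-loop T = G/(1+GH).
Numerator: G_num * H_den = 4*s - 18.
Denominator: G_den * H_den + G_num * H_num = (s^2 + 1.6*s + 7.93) + (8*s - 36) = s^2 + 9.6*s - 28.07.
T(s) = (4*s - 18)/(s^2 + 9.6*s - 28.07)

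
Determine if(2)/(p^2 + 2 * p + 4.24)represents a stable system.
Denominator: p^2 + 2*p + 4.24. Poles: -1 + 1.8j, -1 - 1.8j. All Re(p)<0: Yes (stable)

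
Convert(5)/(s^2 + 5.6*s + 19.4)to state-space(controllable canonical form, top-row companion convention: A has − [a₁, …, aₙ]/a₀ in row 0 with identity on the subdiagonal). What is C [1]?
Reachable canonical form: C = numerator coefficients (right-aligned, zero-padded to length n).
num = 5, C = [[0, 5]].
C[1] = 5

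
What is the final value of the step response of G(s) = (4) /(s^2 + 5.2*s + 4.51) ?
FVT: lim_{t→∞} y(t) = lim_{s→0} s*Y(s) where Y(s) = G(s)/s.
= lim_{s→0} G(s) = G(0) = num(0)/den(0) = 4/4.51 = 0.8869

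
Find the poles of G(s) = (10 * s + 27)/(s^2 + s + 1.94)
Set denominator = 0: s^2 + s + 1.94 = 0 → Poles: -0.5 + 1.3j, -0.5 - 1.3j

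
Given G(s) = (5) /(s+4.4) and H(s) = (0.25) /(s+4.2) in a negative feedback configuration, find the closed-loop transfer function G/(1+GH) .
Closed-loop T = G/(1+GH).
Numerator: G_num * H_den = 5*s + 21.
Denominator: G_den * H_den + G_num * H_num = (s^2 + 8.6*s + 18.48) + (1.25) = s^2 + 8.6*s + 19.73.
T(s) = (5*s + 21)/(s^2 + 8.6*s + 19.73)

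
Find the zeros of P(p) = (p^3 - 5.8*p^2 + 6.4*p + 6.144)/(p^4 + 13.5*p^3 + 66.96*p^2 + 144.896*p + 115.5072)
Set numerator = 0: p^3 - 5.8*p^2 + 6.4*p + 6.144 = (p - 3.2)(p - 3.2)(p + 0.6) = 0 → Zeros: -0.6, 3.2, 3.2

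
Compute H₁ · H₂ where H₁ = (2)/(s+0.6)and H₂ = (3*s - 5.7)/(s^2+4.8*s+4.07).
Series: H = H₁ · H₂ = (n₁·n₂)/(d₁·d₂).
Num: n₁·n₂ = 6*s - 11.4. Den: d₁·d₂ = s^3 + 5.4*s^2 + 6.95*s + 2.442.
H(s) = (6*s - 11.4)/(s^3 + 5.4*s^2 + 6.95*s + 2.442)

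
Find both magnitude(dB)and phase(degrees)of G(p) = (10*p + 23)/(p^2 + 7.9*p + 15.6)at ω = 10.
Substitute p = j*10: G(j10) = 0.445872 - 0.767489j.
|G| = 20*log₁₀(sqrt(Re²+Im²)) = -1.04 dB.
∠G = atan2(Im, Re) = -59.85°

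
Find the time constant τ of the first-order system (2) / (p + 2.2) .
First-order system: τ = -1/pole. Pole = -2.2. τ = -1/(-2.2) = 0.4545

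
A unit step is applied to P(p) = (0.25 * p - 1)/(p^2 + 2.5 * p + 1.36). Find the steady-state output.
FVT: lim_{t→∞} y(t) = lim_{p→0} p*Y(p) where Y(p) = P(p)/p.
= lim_{p→0} P(p) = P(0) = num(0)/den(0) = -1/1.36 = -0.7353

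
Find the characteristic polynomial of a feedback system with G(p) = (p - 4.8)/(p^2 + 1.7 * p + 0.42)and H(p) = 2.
Characteristic poly = G_den * H_den + G_num * H_num = (p^2 + 1.7*p + 0.42) + (2*p - 9.6) = p^2 + 3.7*p - 9.18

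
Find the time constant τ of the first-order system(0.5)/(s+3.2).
First-order system: τ = -1/pole. Pole = -3.2. τ = -1/(-3.2) = 0.3125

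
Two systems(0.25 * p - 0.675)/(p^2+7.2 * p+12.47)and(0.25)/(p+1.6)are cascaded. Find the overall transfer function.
Series: H = H₁ · H₂ = (n₁·n₂)/(d₁·d₂).
Num: n₁·n₂ = 0.0625*p - 0.16875. Den: d₁·d₂ = p^3 + 8.8*p^2 + 23.99*p + 19.952.
H(p) = (0.0625*p - 0.16875)/(p^3 + 8.8*p^2 + 23.99*p + 19.952)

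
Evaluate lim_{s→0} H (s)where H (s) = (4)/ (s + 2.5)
DC gain = H(0) = num(0)/den(0) = 4/2.5 = 1.6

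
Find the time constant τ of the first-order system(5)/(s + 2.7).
First-order system: τ = -1/pole. Pole = -2.7. τ = -1/(-2.7) = 0.3704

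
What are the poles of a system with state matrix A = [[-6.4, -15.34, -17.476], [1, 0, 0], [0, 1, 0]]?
Eigenvalues solve det(λI - A) = 0.
Characteristic polynomial: λ^3 + 6.4*λ^2 + 15.34*λ + 17.476 = 0.
Factor: (λ + 3.4)(λ^2 + 3*λ + 5.14) = 0.
Roots: -1.5 + 1.7j, -1.5 - 1.7j, -3.4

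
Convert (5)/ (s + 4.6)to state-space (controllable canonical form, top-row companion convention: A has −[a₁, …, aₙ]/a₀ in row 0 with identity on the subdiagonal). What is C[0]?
Reachable canonical form: C = numerator coefficients (right-aligned, zero-padded to length n).
num = 5, C = [[5]].
C[0] = 5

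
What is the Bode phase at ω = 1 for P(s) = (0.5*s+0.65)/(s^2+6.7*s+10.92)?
Substitute s = j*1: P(j1) = 0.0683758 + 0.00422202j.
∠P(j1) = atan2(Im, Re) = atan2(0.00422202, 0.0683758) = 3.53°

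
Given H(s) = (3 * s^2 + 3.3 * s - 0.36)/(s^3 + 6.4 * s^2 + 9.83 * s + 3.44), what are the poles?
Set denominator = 0: s^3 + 6.4*s^2 + 9.83*s + 3.44 = (s + 0.5)(s + 1.6)(s + 4.3) = 0 → Poles: -0.5, -1.6, -4.3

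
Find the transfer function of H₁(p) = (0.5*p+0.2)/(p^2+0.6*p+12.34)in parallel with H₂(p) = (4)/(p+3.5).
Parallel: H = H₁ + H₂ = (n₁·d₂ + n₂·d₁)/(d₁·d₂).
n₁·d₂ = 0.5*p^2 + 1.95*p + 0.7. n₂·d₁ = 4*p^2 + 2.4*p + 49.36. Sum = 4.5*p^2 + 4.35*p + 50.06. d₁·d₂ = p^3 + 4.1*p^2 + 14.44*p + 43.19.
H(p) = (4.5*p^2 + 4.35*p + 50.06)/(p^3 + 4.1*p^2 + 14.44*p + 43.19)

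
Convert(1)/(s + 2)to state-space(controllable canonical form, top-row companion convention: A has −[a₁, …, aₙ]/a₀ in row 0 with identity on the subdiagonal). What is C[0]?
Reachable canonical form: C = numerator coefficients (right-aligned, zero-padded to length n).
num = 1, C = [[1]].
C[0] = 1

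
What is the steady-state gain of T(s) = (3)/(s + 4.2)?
DC gain = T(0) = num(0)/den(0) = 3/4.2 = 0.7143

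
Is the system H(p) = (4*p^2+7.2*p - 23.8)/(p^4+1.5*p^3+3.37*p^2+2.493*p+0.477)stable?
Denominator: p^4 + 1.5*p^3 + 3.37*p^2 + 2.493*p + 0.477 = (p + 0.3)(p + 0.6)(p^2 + 0.6*p + 2.65). Poles: -0.3, -0.3 + 1.6j, -0.3 - 1.6j, -0.6. All Re(p)<0: Yes (stable)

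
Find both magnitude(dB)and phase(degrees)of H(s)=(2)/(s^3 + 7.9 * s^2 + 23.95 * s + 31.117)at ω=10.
Substitute s = j*10: H(j10) = -0.00131492 + 0.00131772j.
|H| = 20*log₁₀(sqrt(Re²+Im²)) = -54.60 dB.
∠H = atan2(Im, Re) = 134.94° (principal value).
Summing the individual angle contributions Σ∠(j10 − zᵢ) − Σ∠(j10 − pₖ) over the 0 zero(s) and 3 pole(s), each followed continuously from ω = 0 (DC phase referenced to (−180°, 180°]), gives -225.06°, i.e. the principal value - 360°. Continuous Bode phase = -225.06°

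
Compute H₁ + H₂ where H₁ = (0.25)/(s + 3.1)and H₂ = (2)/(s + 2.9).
Parallel: H = H₁ + H₂ = (n₁·d₂ + n₂·d₁)/(d₁·d₂).
n₁·d₂ = 0.25*s + 0.725. n₂·d₁ = 2*s + 6.2. Sum = 2.25*s + 6.925. d₁·d₂ = s^2 + 6*s + 8.99.
H(s) = (2.25*s + 6.925)/(s^2 + 6*s + 8.99)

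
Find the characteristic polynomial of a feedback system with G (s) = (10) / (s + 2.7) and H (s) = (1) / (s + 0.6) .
Characteristic poly = G_den * H_den + G_num * H_num = (s^2 + 3.3*s + 1.62) + (10) = s^2 + 3.3*s + 11.62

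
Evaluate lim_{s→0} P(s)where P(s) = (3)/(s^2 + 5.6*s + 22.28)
DC gain = P(0) = num(0)/den(0) = 3/22.28 = 0.1346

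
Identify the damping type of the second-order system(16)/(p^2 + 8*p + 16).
Standard form: ωn²/(p²+2ζωn·p+ωn²) gives ωn=4, ζ=1.
Critically damped (ζ = 1)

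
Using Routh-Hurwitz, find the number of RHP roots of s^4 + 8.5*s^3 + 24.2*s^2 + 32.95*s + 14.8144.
Routh array:
s^4: [1, 24.2, 14.8144]; s^3: [8.5, 32.95]; s^2: [20.3235, 14.8144]; s^1: [26.7541]; s^0: [14.8144]
First column: [1, 8.5, 20.3235, 26.7541, 14.8144]. Sign changes = RHP roots = 0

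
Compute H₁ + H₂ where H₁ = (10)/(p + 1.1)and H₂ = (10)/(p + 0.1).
Parallel: H = H₁ + H₂ = (n₁·d₂ + n₂·d₁)/(d₁·d₂).
n₁·d₂ = 10*p + 1. n₂·d₁ = 10*p + 11. Sum = 20*p + 12. d₁·d₂ = p^2 + 1.2*p + 0.11.
H(p) = (20*p + 12)/(p^2 + 1.2*p + 0.11)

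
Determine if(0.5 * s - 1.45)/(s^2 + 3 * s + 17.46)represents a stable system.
Denominator: s^2 + 3*s + 17.46. Poles: -1.5 + 3.9j, -1.5 - 3.9j. All Re(p)<0: Yes (stable)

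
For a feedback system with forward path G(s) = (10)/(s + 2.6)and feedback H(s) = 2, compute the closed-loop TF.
Closed-loop T = G/(1+GH).
Numerator: G_num * H_den = 10.
Denominator: G_den * H_den + G_num * H_num = (s + 2.6) + (20) = s + 22.6.
T(s) = (10)/(s + 22.6)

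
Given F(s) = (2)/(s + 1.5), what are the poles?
Set denominator = 0: s + 1.5 = 0 → Poles: -1.5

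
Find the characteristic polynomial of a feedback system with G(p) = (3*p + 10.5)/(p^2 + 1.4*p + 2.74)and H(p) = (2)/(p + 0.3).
Characteristic poly = G_den * H_den + G_num * H_num = (p^3 + 1.7*p^2 + 3.16*p + 0.822) + (6*p + 21) = p^3 + 1.7*p^2 + 9.16*p + 21.822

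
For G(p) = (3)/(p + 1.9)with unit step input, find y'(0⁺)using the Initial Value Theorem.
IVT: y'(0⁺) = lim_{p→∞} p²·Y(p) = lim_{p→∞} p·G(p).
deg(num) = 0, deg(den) = 1, relative degree = 1, so p·G(p) → (leading num)/(leading den) = 3/1 = 3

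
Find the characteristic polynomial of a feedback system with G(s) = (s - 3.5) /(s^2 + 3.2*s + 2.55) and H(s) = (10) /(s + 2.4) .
Characteristic poly = G_den * H_den + G_num * H_num = (s^3 + 5.6*s^2 + 10.23*s + 6.12) + (10*s - 35) = s^3 + 5.6*s^2 + 20.23*s - 28.88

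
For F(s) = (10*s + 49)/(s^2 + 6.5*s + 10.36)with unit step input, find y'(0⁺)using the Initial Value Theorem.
IVT: y'(0⁺) = lim_{s→∞} s²·Y(s) = lim_{s→∞} s·F(s).
deg(num) = 1, deg(den) = 2, relative degree = 1, so s·F(s) → (leading num)/(leading den) = 10/1 = 10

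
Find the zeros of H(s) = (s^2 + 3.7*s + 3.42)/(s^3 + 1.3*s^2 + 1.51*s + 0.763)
Set numerator = 0: s^2 + 3.7*s + 3.42 = (s + 1.8)(s + 1.9) = 0 → Zeros: -1.8, -1.9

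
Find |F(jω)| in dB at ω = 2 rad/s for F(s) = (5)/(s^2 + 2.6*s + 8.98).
Substitute s = j*2: F(j2) = 0.48032 - 0.501539j.
|F(j2)| = sqrt(Re² + Im²) = 0.6944.
20*log₁₀(0.6944) = -3.17 dB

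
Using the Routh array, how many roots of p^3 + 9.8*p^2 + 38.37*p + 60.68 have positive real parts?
Routh array:
p^3: [1, 38.37]; p^2: [9.8, 60.68]; p^1: [32.1782]; p^0: [60.68]
First column: [1, 9.8, 32.1782, 60.68]. Sign changes = RHP roots = 0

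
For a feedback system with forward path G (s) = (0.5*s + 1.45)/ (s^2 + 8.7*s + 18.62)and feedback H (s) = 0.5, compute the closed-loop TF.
Closed-loop T = G/(1+GH).
Numerator: G_num * H_den = 0.5*s + 1.45.
Denominator: G_den * H_den + G_num * H_num = (s^2 + 8.7*s + 18.62) + (0.25*s + 0.725) = s^2 + 8.95*s + 19.345.
T(s) = (0.5*s + 1.45)/(s^2 + 8.95*s + 19.345)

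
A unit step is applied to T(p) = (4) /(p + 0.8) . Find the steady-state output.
FVT: lim_{t→∞} y(t) = lim_{p→0} p*Y(p) where Y(p) = T(p)/p.
= lim_{p→0} T(p) = T(0) = num(0)/den(0) = 4/0.8 = 5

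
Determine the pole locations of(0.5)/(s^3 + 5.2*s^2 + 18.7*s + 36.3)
Set denominator = 0: s^3 + 5.2*s^2 + 18.7*s + 36.3 = (s + 3)(s^2 + 2.2*s + 12.1) = 0 → Poles: -1.1 + 3.3j, -1.1 - 3.3j, -3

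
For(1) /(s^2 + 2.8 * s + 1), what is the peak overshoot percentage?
Standard form: ωn²/(s²+2ζωn·s+ωn²) → ωn = 1, ζ = 1.4.
ζ ≥ 1, so the response is non-oscillatory: peak overshoot = 0%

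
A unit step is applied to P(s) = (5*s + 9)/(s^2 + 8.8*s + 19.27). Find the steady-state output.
FVT: lim_{t→∞} y(t) = lim_{s→0} s*Y(s) where Y(s) = P(s)/s.
= lim_{s→0} P(s) = P(0) = num(0)/den(0) = 9/19.27 = 0.467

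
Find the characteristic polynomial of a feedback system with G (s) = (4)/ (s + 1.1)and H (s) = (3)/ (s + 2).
Characteristic poly = G_den * H_den + G_num * H_num = (s^2 + 3.1*s + 2.2) + (12) = s^2 + 3.1*s + 14.2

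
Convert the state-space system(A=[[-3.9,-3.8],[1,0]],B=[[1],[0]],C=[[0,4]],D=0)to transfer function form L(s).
L(s) = C(sI - A)⁻¹B + D.
Characteristic polynomial det(sI - A) = s^2 + 3.9*s + 3.8.
Numerator from C·adj(sI-A)·B + D·det(sI-A) = 4.
L(s) = (4)/(s^2 + 3.9*s + 3.8)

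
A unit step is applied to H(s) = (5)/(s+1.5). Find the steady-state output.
FVT: lim_{t→∞} y(t) = lim_{s→0} s*Y(s) where Y(s) = H(s)/s.
= lim_{s→0} H(s) = H(0) = num(0)/den(0) = 5/1.5 = 3.333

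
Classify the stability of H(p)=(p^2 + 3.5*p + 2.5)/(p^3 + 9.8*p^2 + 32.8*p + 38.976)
Denominator: p^3 + 9.8*p^2 + 32.8*p + 38.976 = (p + 4.2)(p^2 + 5.6*p + 9.28). Poles: -2.8 + 1.2j, -2.8 - 1.2j, -4.2. Stable (all poles in LHP)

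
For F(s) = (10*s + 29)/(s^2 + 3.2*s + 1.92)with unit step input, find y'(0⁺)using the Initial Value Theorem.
IVT: y'(0⁺) = lim_{s→∞} s²·Y(s) = lim_{s→∞} s·F(s).
deg(num) = 1, deg(den) = 2, relative degree = 1, so s·F(s) → (leading num)/(leading den) = 10/1 = 10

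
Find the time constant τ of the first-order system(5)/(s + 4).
First-order system: τ = -1/pole. Pole = -4. τ = -1/(-4) = 0.25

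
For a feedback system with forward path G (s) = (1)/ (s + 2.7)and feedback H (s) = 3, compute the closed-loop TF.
Closed-loop T = G/(1+GH).
Numerator: G_num * H_den = 1.
Denominator: G_den * H_den + G_num * H_num = (s + 2.7) + (3) = s + 5.7.
T(s) = (1)/(s + 5.7)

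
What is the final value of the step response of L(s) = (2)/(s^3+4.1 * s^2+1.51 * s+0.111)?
FVT: lim_{t→∞} y(t) = lim_{s→0} s*Y(s) where Y(s) = L(s)/s.
= lim_{s→0} L(s) = L(0) = num(0)/den(0) = 2/0.111 = 18.02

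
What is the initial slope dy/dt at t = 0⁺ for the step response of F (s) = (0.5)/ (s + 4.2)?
IVT: y'(0⁺) = lim_{s→∞} s²·Y(s) = lim_{s→∞} s·F(s).
deg(num) = 0, deg(den) = 1, relative degree = 1, so s·F(s) → (leading num)/(leading den) = 0.5/1 = 0.5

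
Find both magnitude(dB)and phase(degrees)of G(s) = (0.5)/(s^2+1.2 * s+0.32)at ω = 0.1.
Substitute s = j*0.1: G(j0.1) = 1.40271 - 0.542986j.
|G| = 20*log₁₀(sqrt(Re²+Im²)) = 3.55 dB.
∠G = atan2(Im, Re) = -21.16°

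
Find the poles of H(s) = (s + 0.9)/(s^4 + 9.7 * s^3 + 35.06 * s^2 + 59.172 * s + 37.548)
Set denominator = 0: s^4 + 9.7*s^3 + 35.06*s^2 + 59.172*s + 37.548 = (s + 1.5)(s + 4.2)(s^2 + 4*s + 5.96) = 0 → Poles: -1.5, -2 + 1.4j, -2 - 1.4j, -4.2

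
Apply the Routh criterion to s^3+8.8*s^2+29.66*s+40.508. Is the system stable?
Routh array:
s^3: [1, 29.66]; s^2: [8.8, 40.508]; s^1: [25.0568]; s^0: [40.508]
First column: [1, 8.8, 25.0568, 40.508]. Sign changes = 0.
Yes, stable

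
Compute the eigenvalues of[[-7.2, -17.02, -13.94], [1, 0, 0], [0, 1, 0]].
Eigenvalues solve det(λI - A) = 0.
Characteristic polynomial: λ^3 + 7.2*λ^2 + 17.02*λ + 13.94 = 0.
Factor: (λ + 3.4)(λ^2 + 3.8*λ + 4.1) = 0.
Roots: -1.9 + 0.7j, -1.9 - 0.7j, -3.4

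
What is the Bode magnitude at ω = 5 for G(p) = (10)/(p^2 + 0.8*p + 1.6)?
Substitute p = j*5: G(j5) = -0.415218 - 0.0709774j.
|G(j5)| = sqrt(Re² + Im²) = 0.4212.
20*log₁₀(0.4212) = -7.51 dB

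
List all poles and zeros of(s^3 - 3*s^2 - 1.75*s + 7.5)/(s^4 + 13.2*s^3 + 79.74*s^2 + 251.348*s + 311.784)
Set denominator = 0: s^4 + 13.2*s^3 + 79.74*s^2 + 251.348*s + 311.784 = (s + 3)(s + 4.4)(s^2 + 5.8*s + 23.62) = 0 → Poles: -2.9 + 3.9j, -2.9 - 3.9j, -3, -4.4
Set numerator = 0: s^3 - 3*s^2 - 1.75*s + 7.5 = (s + 1.5)(s - 2.5)(s - 2) = 0 → Zeros: -1.5, 2, 2.5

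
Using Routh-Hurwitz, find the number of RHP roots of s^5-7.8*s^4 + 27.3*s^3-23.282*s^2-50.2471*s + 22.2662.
Routh array:
s^5: [1, 27.3, -50.2471]; s^4: [-7.8, -23.282, 22.2662]; s^3: [24.3151, -47.3925]; s^2: [-38.4849, 22.2662]; s^1: [-33.3245]; s^0: [22.2662]
First column: [1, -7.8, 24.3151, -38.4849, -33.3245, 22.2662]. Sign changes = RHP roots = 4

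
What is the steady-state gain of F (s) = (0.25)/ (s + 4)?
DC gain = F(0) = num(0)/den(0) = 0.25/4 = 0.0625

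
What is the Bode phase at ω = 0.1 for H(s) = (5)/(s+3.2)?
Substitute s = j*0.1: H(j0.1) = 1.56098 - 0.0487805j.
∠H(j0.1) = atan2(Im, Re) = atan2(-0.0487805, 1.56098) = -1.79°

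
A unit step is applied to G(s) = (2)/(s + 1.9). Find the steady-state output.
FVT: lim_{t→∞} y(t) = lim_{s→0} s*Y(s) where Y(s) = G(s)/s.
= lim_{s→0} G(s) = G(0) = num(0)/den(0) = 2/1.9 = 1.053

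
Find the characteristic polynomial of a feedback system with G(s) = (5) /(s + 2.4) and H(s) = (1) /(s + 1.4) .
Characteristic poly = G_den * H_den + G_num * H_num = (s^2 + 3.8*s + 3.36) + (5) = s^2 + 3.8*s + 8.36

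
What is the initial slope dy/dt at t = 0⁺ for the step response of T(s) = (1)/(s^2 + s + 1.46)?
IVT: y'(0⁺) = lim_{s→∞} s²·Y(s) = lim_{s→∞} s·T(s).
deg(num) = 0, deg(den) = 2, relative degree = 2 ≥ 2, so s·T(s) → 0. Initial slope = 0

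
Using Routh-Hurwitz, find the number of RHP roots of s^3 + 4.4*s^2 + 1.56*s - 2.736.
Routh array:
s^3: [1, 1.56]; s^2: [4.4, -2.736]; s^1: [2.18182]; s^0: [-2.736]
First column: [1, 4.4, 2.18182, -2.736]. Sign changes = RHP roots = 1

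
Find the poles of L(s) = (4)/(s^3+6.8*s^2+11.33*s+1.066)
Set denominator = 0: s^3 + 6.8*s^2 + 11.33*s + 1.066 = (s + 0.1)(s + 4.1)(s + 2.6) = 0 → Poles: -0.1, -2.6, -4.1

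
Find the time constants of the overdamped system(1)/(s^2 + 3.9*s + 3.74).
Overdamped: real poles at -1.7, -2.2. τ = -1/pole → τ₁ = 0.5882, τ₂ = 0.4545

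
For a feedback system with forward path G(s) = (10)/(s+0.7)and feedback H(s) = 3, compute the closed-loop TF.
Closed-loop T = G/(1+GH).
Numerator: G_num * H_den = 10.
Denominator: G_den * H_den + G_num * H_num = (s + 0.7) + (30) = s + 30.7.
T(s) = (10)/(s + 30.7)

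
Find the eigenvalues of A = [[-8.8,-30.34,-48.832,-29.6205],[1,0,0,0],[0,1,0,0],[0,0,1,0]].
Eigenvalues solve det(λI - A) = 0.
Characteristic polynomial: λ^4 + 8.8*λ^3 + 30.34*λ^2 + 48.832*λ + 29.6205 = 0.
Factor: (λ + 1.5)(λ + 3.1)(λ^2 + 4.2*λ + 6.37) = 0.
Roots: -1.5, -2.1 + 1.4j, -2.1 - 1.4j, -3.1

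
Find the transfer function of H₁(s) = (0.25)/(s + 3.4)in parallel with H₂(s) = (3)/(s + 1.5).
Parallel: H = H₁ + H₂ = (n₁·d₂ + n₂·d₁)/(d₁·d₂).
n₁·d₂ = 0.25*s + 0.375. n₂·d₁ = 3*s + 10.2. Sum = 3.25*s + 10.575. d₁·d₂ = s^2 + 4.9*s + 5.1.
H(s) = (3.25*s + 10.575)/(s^2 + 4.9*s + 5.1)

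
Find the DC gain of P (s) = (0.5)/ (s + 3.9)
DC gain = P(0) = num(0)/den(0) = 0.5/3.9 = 0.1282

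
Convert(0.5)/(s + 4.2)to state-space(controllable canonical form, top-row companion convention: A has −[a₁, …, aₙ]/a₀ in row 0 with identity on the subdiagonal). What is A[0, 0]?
Reachable canonical form for den = s + 4.2: top row of A = -[a₁,a₂,...,aₙ]/a₀, ones on the subdiagonal, zeros elsewhere.
A = [[-4.2]].
A[0,0] = -4.2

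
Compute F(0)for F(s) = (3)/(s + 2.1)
DC gain = F(0) = num(0)/den(0) = 3/2.1 = 1.429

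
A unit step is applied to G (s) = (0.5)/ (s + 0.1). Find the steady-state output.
FVT: lim_{t→∞} y(t) = lim_{s→0} s*Y(s) where Y(s) = G(s)/s.
= lim_{s→0} G(s) = G(0) = num(0)/den(0) = 0.5/0.1 = 5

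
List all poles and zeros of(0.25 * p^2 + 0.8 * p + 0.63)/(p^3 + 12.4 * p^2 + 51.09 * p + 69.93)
Set denominator = 0: p^3 + 12.4*p^2 + 51.09*p + 69.93 = (p + 4.5)(p + 4.2)(p + 3.7) = 0 → Poles: -3.7, -4.2, -4.5
Set numerator = 0: 0.25*p^2 + 0.8*p + 0.63 = 0.25*(p + 1.4)(p + 1.8) = 0 → Zeros: -1.4, -1.8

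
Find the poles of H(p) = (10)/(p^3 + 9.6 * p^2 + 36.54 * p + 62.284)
Set denominator = 0: p^3 + 9.6*p^2 + 36.54*p + 62.284 = (p + 4.6)(p^2 + 5*p + 13.54) = 0 → Poles: -2.5 + 2.7j, -2.5 - 2.7j, -4.6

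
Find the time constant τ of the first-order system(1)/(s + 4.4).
First-order system: τ = -1/pole. Pole = -4.4. τ = -1/(-4.4) = 0.2273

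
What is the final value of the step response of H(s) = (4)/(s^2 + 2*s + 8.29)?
FVT: lim_{t→∞} y(t) = lim_{s→0} s*Y(s) where Y(s) = H(s)/s.
= lim_{s→0} H(s) = H(0) = num(0)/den(0) = 4/8.29 = 0.4825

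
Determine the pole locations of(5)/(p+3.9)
Set denominator = 0: p + 3.9 = 0 → Poles: -3.9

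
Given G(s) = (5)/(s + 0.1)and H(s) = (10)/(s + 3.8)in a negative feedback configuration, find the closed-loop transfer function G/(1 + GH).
Closed-loop T = G/(1+GH).
Numerator: G_num * H_den = 5*s + 19.
Denominator: G_den * H_den + G_num * H_num = (s^2 + 3.9*s + 0.38) + (50) = s^2 + 3.9*s + 50.38.
T(s) = (5*s + 19)/(s^2 + 3.9*s + 50.38)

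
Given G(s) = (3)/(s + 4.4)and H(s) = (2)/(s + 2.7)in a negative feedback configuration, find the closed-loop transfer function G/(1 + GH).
Closed-loop T = G/(1+GH).
Numerator: G_num * H_den = 3*s + 8.1.
Denominator: G_den * H_den + G_num * H_num = (s^2 + 7.1*s + 11.88) + (6) = s^2 + 7.1*s + 17.88.
T(s) = (3*s + 8.1)/(s^2 + 7.1*s + 17.88)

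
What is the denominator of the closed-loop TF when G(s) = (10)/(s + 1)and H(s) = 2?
Characteristic poly = G_den * H_den + G_num * H_num = (s + 1) + (20) = s + 21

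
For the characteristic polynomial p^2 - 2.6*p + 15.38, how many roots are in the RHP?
Poles: 1.3 + 3.7j, 1.3 - 3.7j. RHP poles (Re>0): 2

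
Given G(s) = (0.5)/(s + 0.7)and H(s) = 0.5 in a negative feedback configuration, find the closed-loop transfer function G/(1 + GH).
Closed-loop T = G/(1+GH).
Numerator: G_num * H_den = 0.5.
Denominator: G_den * H_den + G_num * H_num = (s + 0.7) + (0.25) = s + 0.95.
T(s) = (0.5)/(s + 0.95)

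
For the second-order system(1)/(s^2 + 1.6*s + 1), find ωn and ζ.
Standard form: ωn²/(s²+2ζωn·s+ωn²).
const=1=ωn² → ωn=1, s coeff=1.6=2ζωn → ζ=0.8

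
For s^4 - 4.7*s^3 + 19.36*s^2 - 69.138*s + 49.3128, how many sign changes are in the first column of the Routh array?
Routh array:
s^4: [1, 19.36, 49.3128]; s^3: [-4.7, -69.138]; s^2: [4.64979, 49.3128]; s^1: [-19.2927]; s^0: [49.3128]
First column: [1, -4.7, 4.64979, -19.2927, 49.3128]. Sign changes = 4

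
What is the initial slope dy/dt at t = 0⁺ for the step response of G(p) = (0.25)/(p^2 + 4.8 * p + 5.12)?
IVT: y'(0⁺) = lim_{p→∞} p²·Y(p) = lim_{p→∞} p·G(p).
deg(num) = 0, deg(den) = 2, relative degree = 2 ≥ 2, so p·G(p) → 0. Initial slope = 0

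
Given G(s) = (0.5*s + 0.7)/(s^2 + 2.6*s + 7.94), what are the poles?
Set denominator = 0: s^2 + 2.6*s + 7.94 = 0 → Poles: -1.3 + 2.5j, -1.3 - 2.5j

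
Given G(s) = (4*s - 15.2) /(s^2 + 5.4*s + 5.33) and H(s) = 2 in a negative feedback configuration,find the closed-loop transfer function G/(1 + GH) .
Closed-loop T = G/(1+GH).
Numerator: G_num * H_den = 4*s - 15.2.
Denominator: G_den * H_den + G_num * H_num = (s^2 + 5.4*s + 5.33) + (8*s - 30.4) = s^2 + 13.4*s - 25.07.
T(s) = (4*s - 15.2)/(s^2 + 13.4*s - 25.07)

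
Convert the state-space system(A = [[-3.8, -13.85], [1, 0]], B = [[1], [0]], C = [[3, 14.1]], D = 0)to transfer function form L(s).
L(s) = C(sI - A)⁻¹B + D.
Characteristic polynomial det(sI - A) = s^2 + 3.8*s + 13.85.
Numerator from C·adj(sI-A)·B + D·det(sI-A) = 3*s + 14.1.
L(s) = (3*s + 14.1)/(s^2 + 3.8*s + 13.85)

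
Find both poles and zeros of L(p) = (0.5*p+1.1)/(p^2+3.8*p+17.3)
Set denominator = 0: p^2 + 3.8*p + 17.3 = 0 → Poles: -1.9 + 3.7j, -1.9 - 3.7j
Set numerator = 0: 0.5*p + 1.1 = 0 → Zeros: -2.2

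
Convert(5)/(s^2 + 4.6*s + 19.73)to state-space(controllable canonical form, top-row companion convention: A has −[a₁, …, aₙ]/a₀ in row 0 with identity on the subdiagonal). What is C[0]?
Reachable canonical form: C = numerator coefficients (right-aligned, zero-padded to length n).
num = 5, C = [[0, 5]].
C[0] = 0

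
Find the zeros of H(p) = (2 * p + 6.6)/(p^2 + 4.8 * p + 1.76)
Set numerator = 0: 2*p + 6.6 = 0 → Zeros: -3.3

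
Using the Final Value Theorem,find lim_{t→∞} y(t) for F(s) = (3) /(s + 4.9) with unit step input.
FVT: lim_{t→∞} y(t) = lim_{s→0} s*Y(s) where Y(s) = F(s)/s.
= lim_{s→0} F(s) = F(0) = num(0)/den(0) = 3/4.9 = 0.6122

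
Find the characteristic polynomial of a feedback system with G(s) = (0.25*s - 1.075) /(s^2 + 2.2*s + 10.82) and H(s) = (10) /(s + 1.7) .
Characteristic poly = G_den * H_den + G_num * H_num = (s^3 + 3.9*s^2 + 14.56*s + 18.394) + (2.5*s - 10.75) = s^3 + 3.9*s^2 + 17.06*s + 7.644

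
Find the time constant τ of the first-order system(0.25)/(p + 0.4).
First-order system: τ = -1/pole. Pole = -0.4. τ = -1/(-0.4) = 2.5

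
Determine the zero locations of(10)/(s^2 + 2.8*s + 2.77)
Numerator is a nonzero constant (10) → Zeros: none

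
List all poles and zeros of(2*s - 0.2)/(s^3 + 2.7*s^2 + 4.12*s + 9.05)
Set denominator = 0: s^3 + 2.7*s^2 + 4.12*s + 9.05 = (s + 2.5)(s^2 + 0.2*s + 3.62) = 0 → Poles: -0.1 + 1.9j, -0.1 - 1.9j, -2.5
Set numerator = 0: 2*s - 0.2 = 0 → Zeros: 0.1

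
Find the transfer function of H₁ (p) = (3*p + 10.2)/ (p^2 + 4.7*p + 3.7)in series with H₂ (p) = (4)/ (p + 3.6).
Series: H = H₁ · H₂ = (n₁·n₂)/(d₁·d₂).
Num: n₁·n₂ = 12*p + 40.8. Den: d₁·d₂ = p^3 + 8.3*p^2 + 20.62*p + 13.32.
H(p) = (12*p + 40.8)/(p^3 + 8.3*p^2 + 20.62*p + 13.32)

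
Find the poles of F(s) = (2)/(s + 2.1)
Set denominator = 0: s + 2.1 = 0 → Poles: -2.1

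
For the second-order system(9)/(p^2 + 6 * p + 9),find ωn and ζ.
Standard form: ωn²/(p²+2ζωn·p+ωn²).
const=9=ωn² → ωn=3, p coeff=6=2ζωn → ζ=1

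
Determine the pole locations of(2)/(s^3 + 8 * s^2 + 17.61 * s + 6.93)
Set denominator = 0: s^3 + 8*s^2 + 17.61*s + 6.93 = (s + 3.3)(s + 4.2)(s + 0.5) = 0 → Poles: -0.5, -3.3, -4.2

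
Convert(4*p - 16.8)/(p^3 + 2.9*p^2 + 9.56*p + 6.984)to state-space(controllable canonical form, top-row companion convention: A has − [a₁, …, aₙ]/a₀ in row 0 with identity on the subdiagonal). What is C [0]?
Reachable canonical form: C = numerator coefficients (right-aligned, zero-padded to length n).
num = 4*p - 16.8, C = [[0, 4, -16.8]].
C[0] = 0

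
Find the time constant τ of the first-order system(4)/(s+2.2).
First-order system: τ = -1/pole. Pole = -2.2. τ = -1/(-2.2) = 0.4545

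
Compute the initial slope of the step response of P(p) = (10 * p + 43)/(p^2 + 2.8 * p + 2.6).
IVT: y'(0⁺) = lim_{p→∞} p²·Y(p) = lim_{p→∞} p·P(p).
deg(num) = 1, deg(den) = 2, relative degree = 1, so p·P(p) → (leading num)/(leading den) = 10/1 = 10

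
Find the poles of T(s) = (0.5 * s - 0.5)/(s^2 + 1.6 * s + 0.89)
Set denominator = 0: s^2 + 1.6*s + 0.89 = 0 → Poles: -0.8 + 0.5j, -0.8 - 0.5j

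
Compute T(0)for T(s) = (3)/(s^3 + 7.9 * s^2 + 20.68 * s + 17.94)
DC gain = T(0) = num(0)/den(0) = 3/17.94 = 0.1672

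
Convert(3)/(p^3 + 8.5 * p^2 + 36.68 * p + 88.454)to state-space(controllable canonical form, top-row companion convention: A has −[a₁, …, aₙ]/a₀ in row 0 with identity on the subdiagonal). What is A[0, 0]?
Reachable canonical form for den = p^3 + 8.5*p^2 + 36.68*p + 88.454: top row of A = -[a₁,a₂,...,aₙ]/a₀, ones on the subdiagonal, zeros elsewhere.
A = [[-8.5, -36.68, -88.454], [1, 0, 0], [0, 1, 0]].
A[0,0] = -8.5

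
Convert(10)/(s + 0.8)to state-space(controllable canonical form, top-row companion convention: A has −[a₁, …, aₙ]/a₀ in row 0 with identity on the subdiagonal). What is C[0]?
Reachable canonical form: C = numerator coefficients (right-aligned, zero-padded to length n).
num = 10, C = [[10]].
C[0] = 10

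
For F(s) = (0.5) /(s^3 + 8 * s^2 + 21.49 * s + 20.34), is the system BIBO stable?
Denominator: s^3 + 8*s^2 + 21.49*s + 20.34 = (s + 3.6)(s^2 + 4.4*s + 5.65). Poles: -2.2 + 0.9j, -2.2 - 0.9j, -3.6. All Re(p)<0: Yes (stable)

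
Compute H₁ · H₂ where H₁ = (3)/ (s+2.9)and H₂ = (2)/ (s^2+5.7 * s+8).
Series: H = H₁ · H₂ = (n₁·n₂)/(d₁·d₂).
Num: n₁·n₂ = 6. Den: d₁·d₂ = s^3 + 8.6*s^2 + 24.53*s + 23.2.
H(s) = (6)/(s^3 + 8.6*s^2 + 24.53*s + 23.2)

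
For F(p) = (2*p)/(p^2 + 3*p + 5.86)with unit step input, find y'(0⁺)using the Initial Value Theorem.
IVT: y'(0⁺) = lim_{p→∞} p²·Y(p) = lim_{p→∞} p·F(p).
deg(num) = 1, deg(den) = 2, relative degree = 1, so p·F(p) → (leading num)/(leading den) = 2/1 = 2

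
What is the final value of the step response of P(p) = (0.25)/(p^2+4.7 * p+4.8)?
FVT: lim_{t→∞} y(t) = lim_{p→0} p*Y(p) where Y(p) = P(p)/p.
= lim_{p→0} P(p) = P(0) = num(0)/den(0) = 0.25/4.8 = 0.05208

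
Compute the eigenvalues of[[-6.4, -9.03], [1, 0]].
Eigenvalues solve det(λI - A) = 0.
Characteristic polynomial: λ^2 + 6.4*λ + 9.03 = 0.
Factor: (λ + 4.3)(λ + 2.1) = 0.
Roots: -2.1, -4.3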